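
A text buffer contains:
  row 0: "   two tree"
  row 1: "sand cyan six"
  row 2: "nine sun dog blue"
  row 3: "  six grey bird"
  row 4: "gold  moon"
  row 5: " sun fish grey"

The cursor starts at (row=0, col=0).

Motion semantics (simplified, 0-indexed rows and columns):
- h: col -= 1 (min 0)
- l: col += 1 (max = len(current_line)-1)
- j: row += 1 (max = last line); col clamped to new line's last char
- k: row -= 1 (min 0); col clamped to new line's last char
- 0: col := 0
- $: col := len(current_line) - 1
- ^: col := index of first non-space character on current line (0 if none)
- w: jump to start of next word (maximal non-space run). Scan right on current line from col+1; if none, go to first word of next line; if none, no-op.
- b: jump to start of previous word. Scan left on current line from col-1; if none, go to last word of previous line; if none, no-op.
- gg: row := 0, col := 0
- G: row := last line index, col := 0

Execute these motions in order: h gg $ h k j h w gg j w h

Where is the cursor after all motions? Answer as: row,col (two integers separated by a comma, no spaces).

Answer: 1,4

Derivation:
After 1 (h): row=0 col=0 char='_'
After 2 (gg): row=0 col=0 char='_'
After 3 ($): row=0 col=10 char='e'
After 4 (h): row=0 col=9 char='e'
After 5 (k): row=0 col=9 char='e'
After 6 (j): row=1 col=9 char='_'
After 7 (h): row=1 col=8 char='n'
After 8 (w): row=1 col=10 char='s'
After 9 (gg): row=0 col=0 char='_'
After 10 (j): row=1 col=0 char='s'
After 11 (w): row=1 col=5 char='c'
After 12 (h): row=1 col=4 char='_'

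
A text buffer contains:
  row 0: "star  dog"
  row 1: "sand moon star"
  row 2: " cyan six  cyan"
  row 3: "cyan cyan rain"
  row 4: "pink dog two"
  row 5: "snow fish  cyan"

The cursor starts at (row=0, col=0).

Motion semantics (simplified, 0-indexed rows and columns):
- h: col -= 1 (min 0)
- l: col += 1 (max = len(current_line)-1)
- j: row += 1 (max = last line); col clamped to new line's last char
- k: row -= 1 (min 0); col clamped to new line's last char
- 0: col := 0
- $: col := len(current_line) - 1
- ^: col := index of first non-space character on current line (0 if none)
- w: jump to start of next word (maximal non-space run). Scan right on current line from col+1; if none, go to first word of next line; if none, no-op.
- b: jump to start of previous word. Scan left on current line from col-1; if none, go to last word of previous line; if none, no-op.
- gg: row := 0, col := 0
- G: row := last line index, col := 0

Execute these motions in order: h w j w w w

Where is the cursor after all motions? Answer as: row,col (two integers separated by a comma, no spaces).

After 1 (h): row=0 col=0 char='s'
After 2 (w): row=0 col=6 char='d'
After 3 (j): row=1 col=6 char='o'
After 4 (w): row=1 col=10 char='s'
After 5 (w): row=2 col=1 char='c'
After 6 (w): row=2 col=6 char='s'

Answer: 2,6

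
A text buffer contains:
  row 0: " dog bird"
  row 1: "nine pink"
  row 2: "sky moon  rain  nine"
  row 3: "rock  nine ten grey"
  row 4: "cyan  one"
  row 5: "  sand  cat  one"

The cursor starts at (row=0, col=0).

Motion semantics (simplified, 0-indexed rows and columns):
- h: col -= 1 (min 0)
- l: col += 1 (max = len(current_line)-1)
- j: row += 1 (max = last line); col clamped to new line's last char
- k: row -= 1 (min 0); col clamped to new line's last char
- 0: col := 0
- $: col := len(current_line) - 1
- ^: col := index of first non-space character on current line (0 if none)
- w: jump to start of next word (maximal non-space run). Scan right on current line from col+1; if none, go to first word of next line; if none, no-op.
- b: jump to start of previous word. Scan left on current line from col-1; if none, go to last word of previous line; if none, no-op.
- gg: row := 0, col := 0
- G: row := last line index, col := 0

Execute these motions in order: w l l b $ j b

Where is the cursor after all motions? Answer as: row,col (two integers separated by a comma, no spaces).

After 1 (w): row=0 col=1 char='d'
After 2 (l): row=0 col=2 char='o'
After 3 (l): row=0 col=3 char='g'
After 4 (b): row=0 col=1 char='d'
After 5 ($): row=0 col=8 char='d'
After 6 (j): row=1 col=8 char='k'
After 7 (b): row=1 col=5 char='p'

Answer: 1,5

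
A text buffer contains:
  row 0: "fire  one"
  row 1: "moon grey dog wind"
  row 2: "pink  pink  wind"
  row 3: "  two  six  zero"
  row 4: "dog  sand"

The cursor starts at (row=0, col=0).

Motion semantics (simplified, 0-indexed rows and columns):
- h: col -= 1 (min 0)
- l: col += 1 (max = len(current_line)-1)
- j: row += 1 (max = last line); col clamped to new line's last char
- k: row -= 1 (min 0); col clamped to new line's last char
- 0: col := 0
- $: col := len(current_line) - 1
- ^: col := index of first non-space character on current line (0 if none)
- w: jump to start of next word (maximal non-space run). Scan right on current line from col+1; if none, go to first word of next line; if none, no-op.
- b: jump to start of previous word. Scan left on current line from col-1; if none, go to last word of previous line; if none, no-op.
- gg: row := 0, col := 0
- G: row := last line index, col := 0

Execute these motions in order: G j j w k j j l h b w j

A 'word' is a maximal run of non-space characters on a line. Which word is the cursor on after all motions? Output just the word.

Answer: sand

Derivation:
After 1 (G): row=4 col=0 char='d'
After 2 (j): row=4 col=0 char='d'
After 3 (j): row=4 col=0 char='d'
After 4 (w): row=4 col=5 char='s'
After 5 (k): row=3 col=5 char='_'
After 6 (j): row=4 col=5 char='s'
After 7 (j): row=4 col=5 char='s'
After 8 (l): row=4 col=6 char='a'
After 9 (h): row=4 col=5 char='s'
After 10 (b): row=4 col=0 char='d'
After 11 (w): row=4 col=5 char='s'
After 12 (j): row=4 col=5 char='s'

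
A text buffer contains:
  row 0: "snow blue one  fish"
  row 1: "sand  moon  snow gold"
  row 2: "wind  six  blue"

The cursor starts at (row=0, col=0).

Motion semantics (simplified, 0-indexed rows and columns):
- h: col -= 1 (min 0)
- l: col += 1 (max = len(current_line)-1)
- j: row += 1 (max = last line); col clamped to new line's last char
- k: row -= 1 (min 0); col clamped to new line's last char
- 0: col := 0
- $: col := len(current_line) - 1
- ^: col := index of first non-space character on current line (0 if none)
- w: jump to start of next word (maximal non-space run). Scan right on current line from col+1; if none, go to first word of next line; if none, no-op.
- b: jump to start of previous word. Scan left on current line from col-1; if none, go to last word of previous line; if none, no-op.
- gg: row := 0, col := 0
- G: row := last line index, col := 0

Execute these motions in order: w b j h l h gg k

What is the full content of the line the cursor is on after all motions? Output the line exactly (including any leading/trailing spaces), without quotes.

After 1 (w): row=0 col=5 char='b'
After 2 (b): row=0 col=0 char='s'
After 3 (j): row=1 col=0 char='s'
After 4 (h): row=1 col=0 char='s'
After 5 (l): row=1 col=1 char='a'
After 6 (h): row=1 col=0 char='s'
After 7 (gg): row=0 col=0 char='s'
After 8 (k): row=0 col=0 char='s'

Answer: snow blue one  fish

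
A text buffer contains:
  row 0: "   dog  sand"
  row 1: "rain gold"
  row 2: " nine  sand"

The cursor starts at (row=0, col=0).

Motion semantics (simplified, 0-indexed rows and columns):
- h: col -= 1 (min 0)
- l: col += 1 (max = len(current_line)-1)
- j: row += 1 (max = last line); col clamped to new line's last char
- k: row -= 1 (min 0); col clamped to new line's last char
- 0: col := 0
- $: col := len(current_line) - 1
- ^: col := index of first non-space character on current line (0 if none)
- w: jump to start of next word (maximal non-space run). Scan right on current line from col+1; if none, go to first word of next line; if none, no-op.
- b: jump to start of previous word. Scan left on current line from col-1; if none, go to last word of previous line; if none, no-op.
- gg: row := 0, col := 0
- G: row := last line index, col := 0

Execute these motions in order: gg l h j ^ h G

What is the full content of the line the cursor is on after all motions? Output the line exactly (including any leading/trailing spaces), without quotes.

Answer:  nine  sand

Derivation:
After 1 (gg): row=0 col=0 char='_'
After 2 (l): row=0 col=1 char='_'
After 3 (h): row=0 col=0 char='_'
After 4 (j): row=1 col=0 char='r'
After 5 (^): row=1 col=0 char='r'
After 6 (h): row=1 col=0 char='r'
After 7 (G): row=2 col=0 char='_'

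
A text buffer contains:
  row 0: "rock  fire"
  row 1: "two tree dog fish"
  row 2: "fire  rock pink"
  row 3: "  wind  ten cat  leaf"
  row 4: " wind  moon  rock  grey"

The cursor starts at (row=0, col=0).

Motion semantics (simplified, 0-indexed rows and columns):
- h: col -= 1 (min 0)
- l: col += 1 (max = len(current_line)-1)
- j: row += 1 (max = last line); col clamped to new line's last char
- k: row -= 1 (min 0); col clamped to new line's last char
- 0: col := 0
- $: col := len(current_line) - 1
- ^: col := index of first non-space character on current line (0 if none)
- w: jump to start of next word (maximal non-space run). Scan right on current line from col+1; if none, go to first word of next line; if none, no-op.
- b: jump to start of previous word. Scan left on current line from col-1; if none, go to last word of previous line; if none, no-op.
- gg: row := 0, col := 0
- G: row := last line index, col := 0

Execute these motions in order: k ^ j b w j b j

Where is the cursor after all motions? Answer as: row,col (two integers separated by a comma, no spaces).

Answer: 2,13

Derivation:
After 1 (k): row=0 col=0 char='r'
After 2 (^): row=0 col=0 char='r'
After 3 (j): row=1 col=0 char='t'
After 4 (b): row=0 col=6 char='f'
After 5 (w): row=1 col=0 char='t'
After 6 (j): row=2 col=0 char='f'
After 7 (b): row=1 col=13 char='f'
After 8 (j): row=2 col=13 char='n'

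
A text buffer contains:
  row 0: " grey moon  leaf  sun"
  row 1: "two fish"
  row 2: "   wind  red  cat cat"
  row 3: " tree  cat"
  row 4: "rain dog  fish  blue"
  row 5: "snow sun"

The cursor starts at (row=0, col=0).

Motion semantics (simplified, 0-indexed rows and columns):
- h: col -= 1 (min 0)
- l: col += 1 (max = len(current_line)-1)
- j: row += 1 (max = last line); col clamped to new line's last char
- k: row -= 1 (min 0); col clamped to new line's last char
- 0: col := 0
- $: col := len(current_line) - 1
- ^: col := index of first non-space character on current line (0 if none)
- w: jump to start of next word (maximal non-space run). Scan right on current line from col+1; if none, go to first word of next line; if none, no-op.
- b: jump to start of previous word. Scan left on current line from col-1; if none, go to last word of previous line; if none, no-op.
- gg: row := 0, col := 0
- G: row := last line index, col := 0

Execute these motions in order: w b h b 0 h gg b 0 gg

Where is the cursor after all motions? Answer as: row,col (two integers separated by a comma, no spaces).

Answer: 0,0

Derivation:
After 1 (w): row=0 col=1 char='g'
After 2 (b): row=0 col=1 char='g'
After 3 (h): row=0 col=0 char='_'
After 4 (b): row=0 col=0 char='_'
After 5 (0): row=0 col=0 char='_'
After 6 (h): row=0 col=0 char='_'
After 7 (gg): row=0 col=0 char='_'
After 8 (b): row=0 col=0 char='_'
After 9 (0): row=0 col=0 char='_'
After 10 (gg): row=0 col=0 char='_'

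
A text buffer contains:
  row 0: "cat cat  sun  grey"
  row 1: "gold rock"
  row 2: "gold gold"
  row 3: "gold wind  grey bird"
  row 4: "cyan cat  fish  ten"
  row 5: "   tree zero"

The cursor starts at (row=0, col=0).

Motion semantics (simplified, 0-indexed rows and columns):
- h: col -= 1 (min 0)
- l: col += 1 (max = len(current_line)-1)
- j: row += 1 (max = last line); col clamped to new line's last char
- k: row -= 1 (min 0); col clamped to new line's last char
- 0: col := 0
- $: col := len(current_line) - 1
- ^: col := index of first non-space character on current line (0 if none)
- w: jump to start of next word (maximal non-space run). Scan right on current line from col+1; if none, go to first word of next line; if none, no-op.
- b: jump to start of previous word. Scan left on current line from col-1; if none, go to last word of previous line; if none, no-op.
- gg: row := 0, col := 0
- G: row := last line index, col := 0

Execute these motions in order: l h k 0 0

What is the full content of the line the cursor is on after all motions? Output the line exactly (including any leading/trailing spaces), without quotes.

After 1 (l): row=0 col=1 char='a'
After 2 (h): row=0 col=0 char='c'
After 3 (k): row=0 col=0 char='c'
After 4 (0): row=0 col=0 char='c'
After 5 (0): row=0 col=0 char='c'

Answer: cat cat  sun  grey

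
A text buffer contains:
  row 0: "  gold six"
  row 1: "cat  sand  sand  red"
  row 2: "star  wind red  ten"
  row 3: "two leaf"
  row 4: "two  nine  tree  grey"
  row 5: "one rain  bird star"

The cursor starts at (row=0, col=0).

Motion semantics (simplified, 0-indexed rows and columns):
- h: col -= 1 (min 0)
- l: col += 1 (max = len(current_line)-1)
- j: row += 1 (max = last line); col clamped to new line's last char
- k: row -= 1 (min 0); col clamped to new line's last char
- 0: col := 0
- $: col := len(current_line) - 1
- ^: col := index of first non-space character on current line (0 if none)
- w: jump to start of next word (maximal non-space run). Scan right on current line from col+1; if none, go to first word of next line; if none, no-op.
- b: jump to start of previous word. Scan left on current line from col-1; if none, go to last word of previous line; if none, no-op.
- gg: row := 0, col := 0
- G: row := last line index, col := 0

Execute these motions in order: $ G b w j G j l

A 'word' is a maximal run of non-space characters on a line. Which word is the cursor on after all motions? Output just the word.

Answer: one

Derivation:
After 1 ($): row=0 col=9 char='x'
After 2 (G): row=5 col=0 char='o'
After 3 (b): row=4 col=17 char='g'
After 4 (w): row=5 col=0 char='o'
After 5 (j): row=5 col=0 char='o'
After 6 (G): row=5 col=0 char='o'
After 7 (j): row=5 col=0 char='o'
After 8 (l): row=5 col=1 char='n'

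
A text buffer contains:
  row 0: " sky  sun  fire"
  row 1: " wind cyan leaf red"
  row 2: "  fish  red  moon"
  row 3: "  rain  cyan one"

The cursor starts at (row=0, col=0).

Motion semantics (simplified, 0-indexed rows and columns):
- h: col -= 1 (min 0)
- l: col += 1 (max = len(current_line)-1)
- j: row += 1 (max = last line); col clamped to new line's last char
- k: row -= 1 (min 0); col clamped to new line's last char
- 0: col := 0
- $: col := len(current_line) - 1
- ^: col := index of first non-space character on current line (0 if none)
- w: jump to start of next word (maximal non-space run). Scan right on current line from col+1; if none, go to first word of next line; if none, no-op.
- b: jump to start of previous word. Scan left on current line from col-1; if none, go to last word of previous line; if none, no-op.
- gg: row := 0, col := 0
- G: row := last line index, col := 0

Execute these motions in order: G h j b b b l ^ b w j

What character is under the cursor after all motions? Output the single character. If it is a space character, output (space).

Answer: r

Derivation:
After 1 (G): row=3 col=0 char='_'
After 2 (h): row=3 col=0 char='_'
After 3 (j): row=3 col=0 char='_'
After 4 (b): row=2 col=13 char='m'
After 5 (b): row=2 col=8 char='r'
After 6 (b): row=2 col=2 char='f'
After 7 (l): row=2 col=3 char='i'
After 8 (^): row=2 col=2 char='f'
After 9 (b): row=1 col=16 char='r'
After 10 (w): row=2 col=2 char='f'
After 11 (j): row=3 col=2 char='r'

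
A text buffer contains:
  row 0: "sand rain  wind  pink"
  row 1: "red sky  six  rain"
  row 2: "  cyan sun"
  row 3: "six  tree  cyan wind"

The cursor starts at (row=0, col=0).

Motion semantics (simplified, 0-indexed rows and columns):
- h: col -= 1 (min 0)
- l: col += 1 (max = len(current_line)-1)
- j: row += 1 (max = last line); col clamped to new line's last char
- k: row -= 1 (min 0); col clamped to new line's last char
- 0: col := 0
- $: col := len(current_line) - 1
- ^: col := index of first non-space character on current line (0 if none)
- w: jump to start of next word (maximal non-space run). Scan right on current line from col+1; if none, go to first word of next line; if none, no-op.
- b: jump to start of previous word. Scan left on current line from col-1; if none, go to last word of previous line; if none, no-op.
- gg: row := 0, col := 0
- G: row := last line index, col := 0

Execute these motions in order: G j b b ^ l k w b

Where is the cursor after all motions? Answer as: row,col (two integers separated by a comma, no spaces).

Answer: 1,0

Derivation:
After 1 (G): row=3 col=0 char='s'
After 2 (j): row=3 col=0 char='s'
After 3 (b): row=2 col=7 char='s'
After 4 (b): row=2 col=2 char='c'
After 5 (^): row=2 col=2 char='c'
After 6 (l): row=2 col=3 char='y'
After 7 (k): row=1 col=3 char='_'
After 8 (w): row=1 col=4 char='s'
After 9 (b): row=1 col=0 char='r'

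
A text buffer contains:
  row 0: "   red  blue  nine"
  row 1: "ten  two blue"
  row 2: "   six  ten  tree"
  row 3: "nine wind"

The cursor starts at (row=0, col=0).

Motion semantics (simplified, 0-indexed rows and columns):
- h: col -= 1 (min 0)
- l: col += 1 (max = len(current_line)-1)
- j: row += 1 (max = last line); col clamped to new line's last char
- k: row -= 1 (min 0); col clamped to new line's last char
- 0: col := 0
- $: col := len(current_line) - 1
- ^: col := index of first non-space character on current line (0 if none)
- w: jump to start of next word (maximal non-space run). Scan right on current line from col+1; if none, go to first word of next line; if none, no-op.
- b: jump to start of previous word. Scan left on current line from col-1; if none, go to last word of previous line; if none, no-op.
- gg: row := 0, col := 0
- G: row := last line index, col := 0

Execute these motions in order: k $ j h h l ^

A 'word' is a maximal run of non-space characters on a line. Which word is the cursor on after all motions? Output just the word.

Answer: ten

Derivation:
After 1 (k): row=0 col=0 char='_'
After 2 ($): row=0 col=17 char='e'
After 3 (j): row=1 col=12 char='e'
After 4 (h): row=1 col=11 char='u'
After 5 (h): row=1 col=10 char='l'
After 6 (l): row=1 col=11 char='u'
After 7 (^): row=1 col=0 char='t'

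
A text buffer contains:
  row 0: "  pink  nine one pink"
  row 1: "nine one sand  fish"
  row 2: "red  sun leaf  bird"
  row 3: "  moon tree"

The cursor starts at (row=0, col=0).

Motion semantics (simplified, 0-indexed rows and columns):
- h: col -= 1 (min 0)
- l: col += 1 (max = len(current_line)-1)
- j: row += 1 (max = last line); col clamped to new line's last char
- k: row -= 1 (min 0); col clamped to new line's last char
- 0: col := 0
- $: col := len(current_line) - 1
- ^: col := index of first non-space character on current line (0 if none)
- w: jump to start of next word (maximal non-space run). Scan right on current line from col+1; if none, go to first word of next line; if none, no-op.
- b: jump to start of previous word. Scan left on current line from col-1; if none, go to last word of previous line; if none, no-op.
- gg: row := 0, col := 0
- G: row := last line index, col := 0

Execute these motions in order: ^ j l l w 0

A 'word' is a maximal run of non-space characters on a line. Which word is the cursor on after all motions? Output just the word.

Answer: nine

Derivation:
After 1 (^): row=0 col=2 char='p'
After 2 (j): row=1 col=2 char='n'
After 3 (l): row=1 col=3 char='e'
After 4 (l): row=1 col=4 char='_'
After 5 (w): row=1 col=5 char='o'
After 6 (0): row=1 col=0 char='n'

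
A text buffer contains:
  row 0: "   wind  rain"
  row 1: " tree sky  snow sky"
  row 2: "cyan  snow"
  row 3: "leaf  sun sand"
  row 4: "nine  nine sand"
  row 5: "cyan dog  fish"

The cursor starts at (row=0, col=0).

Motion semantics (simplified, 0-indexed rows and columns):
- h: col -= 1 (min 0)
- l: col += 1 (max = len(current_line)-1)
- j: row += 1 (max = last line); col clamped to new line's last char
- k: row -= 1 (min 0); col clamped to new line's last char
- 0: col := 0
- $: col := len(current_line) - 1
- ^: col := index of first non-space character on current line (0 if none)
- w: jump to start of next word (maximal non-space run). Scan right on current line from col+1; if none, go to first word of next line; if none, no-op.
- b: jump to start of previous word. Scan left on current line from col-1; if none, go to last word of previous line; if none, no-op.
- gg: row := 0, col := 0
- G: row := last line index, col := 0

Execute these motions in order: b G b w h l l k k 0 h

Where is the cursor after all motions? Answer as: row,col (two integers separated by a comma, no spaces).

After 1 (b): row=0 col=0 char='_'
After 2 (G): row=5 col=0 char='c'
After 3 (b): row=4 col=11 char='s'
After 4 (w): row=5 col=0 char='c'
After 5 (h): row=5 col=0 char='c'
After 6 (l): row=5 col=1 char='y'
After 7 (l): row=5 col=2 char='a'
After 8 (k): row=4 col=2 char='n'
After 9 (k): row=3 col=2 char='a'
After 10 (0): row=3 col=0 char='l'
After 11 (h): row=3 col=0 char='l'

Answer: 3,0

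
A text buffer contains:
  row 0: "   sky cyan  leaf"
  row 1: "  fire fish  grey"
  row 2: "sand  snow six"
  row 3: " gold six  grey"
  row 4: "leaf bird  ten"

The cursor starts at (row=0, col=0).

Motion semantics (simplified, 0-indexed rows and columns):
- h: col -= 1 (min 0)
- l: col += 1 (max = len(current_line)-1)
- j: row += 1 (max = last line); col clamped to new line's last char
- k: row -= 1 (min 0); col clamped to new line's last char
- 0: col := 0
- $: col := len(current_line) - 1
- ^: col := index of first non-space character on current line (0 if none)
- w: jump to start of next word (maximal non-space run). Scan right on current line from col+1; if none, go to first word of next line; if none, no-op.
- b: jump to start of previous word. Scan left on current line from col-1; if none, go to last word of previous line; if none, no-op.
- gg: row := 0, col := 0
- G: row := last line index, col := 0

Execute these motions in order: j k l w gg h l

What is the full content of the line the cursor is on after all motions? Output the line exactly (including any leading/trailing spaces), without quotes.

Answer:    sky cyan  leaf

Derivation:
After 1 (j): row=1 col=0 char='_'
After 2 (k): row=0 col=0 char='_'
After 3 (l): row=0 col=1 char='_'
After 4 (w): row=0 col=3 char='s'
After 5 (gg): row=0 col=0 char='_'
After 6 (h): row=0 col=0 char='_'
After 7 (l): row=0 col=1 char='_'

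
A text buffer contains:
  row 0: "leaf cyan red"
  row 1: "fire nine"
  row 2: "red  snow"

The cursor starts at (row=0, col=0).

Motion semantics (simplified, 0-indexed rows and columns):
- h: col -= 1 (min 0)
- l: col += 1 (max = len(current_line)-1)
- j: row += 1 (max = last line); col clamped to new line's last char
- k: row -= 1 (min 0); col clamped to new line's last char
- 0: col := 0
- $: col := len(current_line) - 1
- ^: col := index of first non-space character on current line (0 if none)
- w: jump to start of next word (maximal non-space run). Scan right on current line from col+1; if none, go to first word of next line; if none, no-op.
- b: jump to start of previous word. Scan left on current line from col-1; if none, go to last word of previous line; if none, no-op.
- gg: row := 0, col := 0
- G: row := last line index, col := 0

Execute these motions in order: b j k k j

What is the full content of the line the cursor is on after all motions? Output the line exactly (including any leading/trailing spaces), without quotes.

After 1 (b): row=0 col=0 char='l'
After 2 (j): row=1 col=0 char='f'
After 3 (k): row=0 col=0 char='l'
After 4 (k): row=0 col=0 char='l'
After 5 (j): row=1 col=0 char='f'

Answer: fire nine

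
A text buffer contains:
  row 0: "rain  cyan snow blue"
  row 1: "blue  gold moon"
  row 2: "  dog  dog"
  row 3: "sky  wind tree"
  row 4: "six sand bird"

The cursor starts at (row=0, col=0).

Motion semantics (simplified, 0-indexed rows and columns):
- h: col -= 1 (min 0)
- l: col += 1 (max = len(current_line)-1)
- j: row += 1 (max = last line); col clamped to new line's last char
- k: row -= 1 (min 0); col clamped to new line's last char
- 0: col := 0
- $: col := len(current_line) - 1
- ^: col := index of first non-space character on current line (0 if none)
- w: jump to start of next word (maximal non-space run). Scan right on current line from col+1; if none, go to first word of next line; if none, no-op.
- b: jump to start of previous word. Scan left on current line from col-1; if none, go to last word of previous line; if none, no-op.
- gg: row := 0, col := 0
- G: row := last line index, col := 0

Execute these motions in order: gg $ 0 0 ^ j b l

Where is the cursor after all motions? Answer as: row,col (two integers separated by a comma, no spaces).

After 1 (gg): row=0 col=0 char='r'
After 2 ($): row=0 col=19 char='e'
After 3 (0): row=0 col=0 char='r'
After 4 (0): row=0 col=0 char='r'
After 5 (^): row=0 col=0 char='r'
After 6 (j): row=1 col=0 char='b'
After 7 (b): row=0 col=16 char='b'
After 8 (l): row=0 col=17 char='l'

Answer: 0,17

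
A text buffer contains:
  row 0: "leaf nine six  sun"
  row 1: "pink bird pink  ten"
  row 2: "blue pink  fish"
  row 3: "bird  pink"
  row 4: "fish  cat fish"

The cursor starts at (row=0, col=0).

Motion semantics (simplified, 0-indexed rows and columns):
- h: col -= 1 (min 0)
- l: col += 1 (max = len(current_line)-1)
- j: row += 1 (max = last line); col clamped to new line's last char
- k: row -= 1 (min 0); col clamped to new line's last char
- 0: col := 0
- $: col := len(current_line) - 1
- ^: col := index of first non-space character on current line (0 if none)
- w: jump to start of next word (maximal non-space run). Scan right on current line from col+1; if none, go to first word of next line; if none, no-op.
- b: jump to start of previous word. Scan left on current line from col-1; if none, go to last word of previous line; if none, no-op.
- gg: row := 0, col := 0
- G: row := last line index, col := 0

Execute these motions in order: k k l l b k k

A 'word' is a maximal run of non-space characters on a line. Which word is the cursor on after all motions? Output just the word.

After 1 (k): row=0 col=0 char='l'
After 2 (k): row=0 col=0 char='l'
After 3 (l): row=0 col=1 char='e'
After 4 (l): row=0 col=2 char='a'
After 5 (b): row=0 col=0 char='l'
After 6 (k): row=0 col=0 char='l'
After 7 (k): row=0 col=0 char='l'

Answer: leaf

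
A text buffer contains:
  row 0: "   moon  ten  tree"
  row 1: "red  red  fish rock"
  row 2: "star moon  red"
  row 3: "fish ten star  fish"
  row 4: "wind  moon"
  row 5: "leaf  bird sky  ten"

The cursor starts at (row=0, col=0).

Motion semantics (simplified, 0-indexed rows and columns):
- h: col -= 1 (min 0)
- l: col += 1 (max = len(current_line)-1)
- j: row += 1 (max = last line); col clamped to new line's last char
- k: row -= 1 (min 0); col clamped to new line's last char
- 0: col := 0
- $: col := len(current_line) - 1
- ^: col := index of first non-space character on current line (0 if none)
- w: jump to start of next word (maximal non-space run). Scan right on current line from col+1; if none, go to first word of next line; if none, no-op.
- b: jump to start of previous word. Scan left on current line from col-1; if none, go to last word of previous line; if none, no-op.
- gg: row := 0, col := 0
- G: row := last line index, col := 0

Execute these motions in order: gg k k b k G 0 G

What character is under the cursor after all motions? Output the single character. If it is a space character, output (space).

After 1 (gg): row=0 col=0 char='_'
After 2 (k): row=0 col=0 char='_'
After 3 (k): row=0 col=0 char='_'
After 4 (b): row=0 col=0 char='_'
After 5 (k): row=0 col=0 char='_'
After 6 (G): row=5 col=0 char='l'
After 7 (0): row=5 col=0 char='l'
After 8 (G): row=5 col=0 char='l'

Answer: l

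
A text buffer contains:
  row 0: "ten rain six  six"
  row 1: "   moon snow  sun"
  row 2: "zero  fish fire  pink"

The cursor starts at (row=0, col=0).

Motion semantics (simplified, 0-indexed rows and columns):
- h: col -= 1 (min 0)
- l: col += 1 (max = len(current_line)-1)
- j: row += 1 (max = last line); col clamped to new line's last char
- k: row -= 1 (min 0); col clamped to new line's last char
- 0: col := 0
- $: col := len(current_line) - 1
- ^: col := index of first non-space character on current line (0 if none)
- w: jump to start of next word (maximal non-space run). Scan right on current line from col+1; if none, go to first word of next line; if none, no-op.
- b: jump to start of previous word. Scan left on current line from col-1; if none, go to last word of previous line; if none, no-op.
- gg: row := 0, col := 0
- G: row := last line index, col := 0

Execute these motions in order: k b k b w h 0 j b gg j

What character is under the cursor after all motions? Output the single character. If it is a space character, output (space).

After 1 (k): row=0 col=0 char='t'
After 2 (b): row=0 col=0 char='t'
After 3 (k): row=0 col=0 char='t'
After 4 (b): row=0 col=0 char='t'
After 5 (w): row=0 col=4 char='r'
After 6 (h): row=0 col=3 char='_'
After 7 (0): row=0 col=0 char='t'
After 8 (j): row=1 col=0 char='_'
After 9 (b): row=0 col=14 char='s'
After 10 (gg): row=0 col=0 char='t'
After 11 (j): row=1 col=0 char='_'

Answer: (space)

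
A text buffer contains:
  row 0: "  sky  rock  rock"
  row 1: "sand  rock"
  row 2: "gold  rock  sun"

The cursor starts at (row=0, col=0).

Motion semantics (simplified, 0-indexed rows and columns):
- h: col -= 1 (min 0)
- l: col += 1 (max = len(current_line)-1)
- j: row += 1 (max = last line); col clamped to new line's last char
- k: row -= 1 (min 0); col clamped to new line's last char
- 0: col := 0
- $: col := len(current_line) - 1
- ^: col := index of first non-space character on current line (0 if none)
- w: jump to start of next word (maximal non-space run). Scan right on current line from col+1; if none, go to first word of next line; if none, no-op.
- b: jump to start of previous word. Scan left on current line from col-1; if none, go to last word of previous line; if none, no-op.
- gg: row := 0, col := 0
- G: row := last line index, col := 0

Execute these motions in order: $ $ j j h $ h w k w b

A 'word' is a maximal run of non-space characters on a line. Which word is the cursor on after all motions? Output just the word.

Answer: rock

Derivation:
After 1 ($): row=0 col=16 char='k'
After 2 ($): row=0 col=16 char='k'
After 3 (j): row=1 col=9 char='k'
After 4 (j): row=2 col=9 char='k'
After 5 (h): row=2 col=8 char='c'
After 6 ($): row=2 col=14 char='n'
After 7 (h): row=2 col=13 char='u'
After 8 (w): row=2 col=13 char='u'
After 9 (k): row=1 col=9 char='k'
After 10 (w): row=2 col=0 char='g'
After 11 (b): row=1 col=6 char='r'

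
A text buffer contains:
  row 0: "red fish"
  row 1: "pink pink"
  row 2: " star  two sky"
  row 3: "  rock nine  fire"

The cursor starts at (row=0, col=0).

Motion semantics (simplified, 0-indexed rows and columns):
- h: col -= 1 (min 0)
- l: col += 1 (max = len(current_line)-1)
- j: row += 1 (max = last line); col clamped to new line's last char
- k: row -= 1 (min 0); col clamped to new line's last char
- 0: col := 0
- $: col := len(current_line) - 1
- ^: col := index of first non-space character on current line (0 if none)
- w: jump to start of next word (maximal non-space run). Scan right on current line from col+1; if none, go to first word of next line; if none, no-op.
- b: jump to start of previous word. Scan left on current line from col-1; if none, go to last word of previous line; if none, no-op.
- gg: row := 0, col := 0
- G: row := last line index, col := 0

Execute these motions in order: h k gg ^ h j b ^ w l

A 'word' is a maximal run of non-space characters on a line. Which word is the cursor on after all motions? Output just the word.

Answer: fish

Derivation:
After 1 (h): row=0 col=0 char='r'
After 2 (k): row=0 col=0 char='r'
After 3 (gg): row=0 col=0 char='r'
After 4 (^): row=0 col=0 char='r'
After 5 (h): row=0 col=0 char='r'
After 6 (j): row=1 col=0 char='p'
After 7 (b): row=0 col=4 char='f'
After 8 (^): row=0 col=0 char='r'
After 9 (w): row=0 col=4 char='f'
After 10 (l): row=0 col=5 char='i'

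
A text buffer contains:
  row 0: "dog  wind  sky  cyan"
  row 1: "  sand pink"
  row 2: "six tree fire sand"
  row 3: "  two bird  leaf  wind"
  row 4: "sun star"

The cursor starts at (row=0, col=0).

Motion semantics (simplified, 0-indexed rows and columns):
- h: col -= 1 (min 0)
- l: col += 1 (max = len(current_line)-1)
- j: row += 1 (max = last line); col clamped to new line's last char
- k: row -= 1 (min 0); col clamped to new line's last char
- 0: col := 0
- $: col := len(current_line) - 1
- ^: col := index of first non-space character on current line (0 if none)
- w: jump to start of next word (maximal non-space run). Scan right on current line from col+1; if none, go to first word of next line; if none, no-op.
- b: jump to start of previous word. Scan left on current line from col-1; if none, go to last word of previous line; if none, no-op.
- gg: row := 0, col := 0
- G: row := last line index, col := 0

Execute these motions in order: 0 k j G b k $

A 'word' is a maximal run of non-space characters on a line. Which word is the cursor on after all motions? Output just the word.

After 1 (0): row=0 col=0 char='d'
After 2 (k): row=0 col=0 char='d'
After 3 (j): row=1 col=0 char='_'
After 4 (G): row=4 col=0 char='s'
After 5 (b): row=3 col=18 char='w'
After 6 (k): row=2 col=17 char='d'
After 7 ($): row=2 col=17 char='d'

Answer: sand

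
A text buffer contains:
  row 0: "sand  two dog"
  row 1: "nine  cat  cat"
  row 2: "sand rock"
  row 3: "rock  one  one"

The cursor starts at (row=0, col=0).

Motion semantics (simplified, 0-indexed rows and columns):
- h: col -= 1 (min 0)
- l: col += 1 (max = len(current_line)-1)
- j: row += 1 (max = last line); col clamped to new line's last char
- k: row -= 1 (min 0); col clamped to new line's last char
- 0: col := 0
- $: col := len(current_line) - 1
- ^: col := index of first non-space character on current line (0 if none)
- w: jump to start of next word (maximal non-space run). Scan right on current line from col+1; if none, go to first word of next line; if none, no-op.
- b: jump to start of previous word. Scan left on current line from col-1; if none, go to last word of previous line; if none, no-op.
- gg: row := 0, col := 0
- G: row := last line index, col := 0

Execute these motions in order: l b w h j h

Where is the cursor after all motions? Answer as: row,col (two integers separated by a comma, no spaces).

Answer: 1,4

Derivation:
After 1 (l): row=0 col=1 char='a'
After 2 (b): row=0 col=0 char='s'
After 3 (w): row=0 col=6 char='t'
After 4 (h): row=0 col=5 char='_'
After 5 (j): row=1 col=5 char='_'
After 6 (h): row=1 col=4 char='_'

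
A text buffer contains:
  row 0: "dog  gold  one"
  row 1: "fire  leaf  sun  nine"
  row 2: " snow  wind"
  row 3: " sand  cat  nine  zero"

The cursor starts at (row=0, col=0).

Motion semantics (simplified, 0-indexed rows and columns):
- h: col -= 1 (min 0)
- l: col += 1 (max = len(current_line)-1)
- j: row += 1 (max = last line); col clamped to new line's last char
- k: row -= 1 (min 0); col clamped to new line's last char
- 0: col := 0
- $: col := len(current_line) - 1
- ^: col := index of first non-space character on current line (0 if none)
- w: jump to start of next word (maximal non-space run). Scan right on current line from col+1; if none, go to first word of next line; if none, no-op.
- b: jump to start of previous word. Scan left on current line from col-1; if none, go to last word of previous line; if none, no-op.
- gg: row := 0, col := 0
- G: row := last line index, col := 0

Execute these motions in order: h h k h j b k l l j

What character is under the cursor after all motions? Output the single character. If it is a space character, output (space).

Answer: u

Derivation:
After 1 (h): row=0 col=0 char='d'
After 2 (h): row=0 col=0 char='d'
After 3 (k): row=0 col=0 char='d'
After 4 (h): row=0 col=0 char='d'
After 5 (j): row=1 col=0 char='f'
After 6 (b): row=0 col=11 char='o'
After 7 (k): row=0 col=11 char='o'
After 8 (l): row=0 col=12 char='n'
After 9 (l): row=0 col=13 char='e'
After 10 (j): row=1 col=13 char='u'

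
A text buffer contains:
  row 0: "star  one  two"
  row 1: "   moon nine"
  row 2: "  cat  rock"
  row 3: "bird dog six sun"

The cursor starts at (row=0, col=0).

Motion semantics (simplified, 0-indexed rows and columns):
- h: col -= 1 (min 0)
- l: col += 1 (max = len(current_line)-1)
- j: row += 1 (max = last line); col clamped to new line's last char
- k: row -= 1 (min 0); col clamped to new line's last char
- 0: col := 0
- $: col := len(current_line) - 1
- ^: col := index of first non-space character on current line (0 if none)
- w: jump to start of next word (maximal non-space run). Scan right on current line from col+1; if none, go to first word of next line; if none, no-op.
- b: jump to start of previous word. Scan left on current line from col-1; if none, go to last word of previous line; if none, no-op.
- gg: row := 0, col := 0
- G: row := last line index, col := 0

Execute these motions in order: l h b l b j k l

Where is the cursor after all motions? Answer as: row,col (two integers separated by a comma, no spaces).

After 1 (l): row=0 col=1 char='t'
After 2 (h): row=0 col=0 char='s'
After 3 (b): row=0 col=0 char='s'
After 4 (l): row=0 col=1 char='t'
After 5 (b): row=0 col=0 char='s'
After 6 (j): row=1 col=0 char='_'
After 7 (k): row=0 col=0 char='s'
After 8 (l): row=0 col=1 char='t'

Answer: 0,1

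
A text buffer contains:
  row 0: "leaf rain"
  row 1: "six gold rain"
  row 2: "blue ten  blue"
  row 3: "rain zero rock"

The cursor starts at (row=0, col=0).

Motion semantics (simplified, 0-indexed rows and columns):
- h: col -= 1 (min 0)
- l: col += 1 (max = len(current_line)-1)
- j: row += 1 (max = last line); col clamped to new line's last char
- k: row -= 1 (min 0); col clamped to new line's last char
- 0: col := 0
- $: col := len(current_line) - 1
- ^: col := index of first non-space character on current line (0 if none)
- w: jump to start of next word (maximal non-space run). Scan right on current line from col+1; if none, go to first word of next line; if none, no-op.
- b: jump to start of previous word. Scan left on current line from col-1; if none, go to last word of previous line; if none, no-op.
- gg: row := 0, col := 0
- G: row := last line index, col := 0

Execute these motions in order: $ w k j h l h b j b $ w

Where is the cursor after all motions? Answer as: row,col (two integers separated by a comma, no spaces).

After 1 ($): row=0 col=8 char='n'
After 2 (w): row=1 col=0 char='s'
After 3 (k): row=0 col=0 char='l'
After 4 (j): row=1 col=0 char='s'
After 5 (h): row=1 col=0 char='s'
After 6 (l): row=1 col=1 char='i'
After 7 (h): row=1 col=0 char='s'
After 8 (b): row=0 col=5 char='r'
After 9 (j): row=1 col=5 char='o'
After 10 (b): row=1 col=4 char='g'
After 11 ($): row=1 col=12 char='n'
After 12 (w): row=2 col=0 char='b'

Answer: 2,0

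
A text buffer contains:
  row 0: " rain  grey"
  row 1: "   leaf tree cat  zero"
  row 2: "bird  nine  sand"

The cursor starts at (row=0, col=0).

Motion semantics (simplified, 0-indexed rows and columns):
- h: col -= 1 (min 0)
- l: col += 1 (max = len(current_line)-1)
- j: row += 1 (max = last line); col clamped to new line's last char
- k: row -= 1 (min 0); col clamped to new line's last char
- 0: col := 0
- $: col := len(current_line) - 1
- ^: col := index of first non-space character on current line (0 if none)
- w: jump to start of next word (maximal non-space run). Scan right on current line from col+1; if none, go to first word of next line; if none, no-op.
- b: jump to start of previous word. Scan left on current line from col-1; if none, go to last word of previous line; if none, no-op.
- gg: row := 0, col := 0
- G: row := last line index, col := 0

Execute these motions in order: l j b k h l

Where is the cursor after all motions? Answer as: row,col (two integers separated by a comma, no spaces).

Answer: 0,7

Derivation:
After 1 (l): row=0 col=1 char='r'
After 2 (j): row=1 col=1 char='_'
After 3 (b): row=0 col=7 char='g'
After 4 (k): row=0 col=7 char='g'
After 5 (h): row=0 col=6 char='_'
After 6 (l): row=0 col=7 char='g'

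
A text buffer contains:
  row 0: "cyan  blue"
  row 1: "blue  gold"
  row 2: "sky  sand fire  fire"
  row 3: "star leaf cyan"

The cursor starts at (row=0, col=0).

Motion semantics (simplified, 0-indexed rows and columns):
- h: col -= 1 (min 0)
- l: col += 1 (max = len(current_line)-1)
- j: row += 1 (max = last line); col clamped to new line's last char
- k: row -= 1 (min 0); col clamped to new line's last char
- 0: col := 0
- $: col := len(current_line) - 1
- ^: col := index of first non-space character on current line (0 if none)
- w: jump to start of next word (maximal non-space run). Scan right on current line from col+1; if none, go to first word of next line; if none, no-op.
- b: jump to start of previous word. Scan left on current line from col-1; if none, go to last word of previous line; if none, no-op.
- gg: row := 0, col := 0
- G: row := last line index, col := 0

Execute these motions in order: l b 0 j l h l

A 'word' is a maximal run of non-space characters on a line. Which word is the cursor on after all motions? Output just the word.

Answer: blue

Derivation:
After 1 (l): row=0 col=1 char='y'
After 2 (b): row=0 col=0 char='c'
After 3 (0): row=0 col=0 char='c'
After 4 (j): row=1 col=0 char='b'
After 5 (l): row=1 col=1 char='l'
After 6 (h): row=1 col=0 char='b'
After 7 (l): row=1 col=1 char='l'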